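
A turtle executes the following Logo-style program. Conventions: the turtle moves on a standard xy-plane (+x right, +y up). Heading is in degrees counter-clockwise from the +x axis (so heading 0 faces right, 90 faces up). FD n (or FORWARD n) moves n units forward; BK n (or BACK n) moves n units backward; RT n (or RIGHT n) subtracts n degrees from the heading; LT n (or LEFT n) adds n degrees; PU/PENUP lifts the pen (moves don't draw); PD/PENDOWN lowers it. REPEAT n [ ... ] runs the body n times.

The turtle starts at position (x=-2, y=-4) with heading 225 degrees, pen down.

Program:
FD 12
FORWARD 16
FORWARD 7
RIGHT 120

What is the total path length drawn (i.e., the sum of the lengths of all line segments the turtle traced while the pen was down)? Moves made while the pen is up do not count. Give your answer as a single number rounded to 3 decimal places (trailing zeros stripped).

Answer: 35

Derivation:
Executing turtle program step by step:
Start: pos=(-2,-4), heading=225, pen down
FD 12: (-2,-4) -> (-10.485,-12.485) [heading=225, draw]
FD 16: (-10.485,-12.485) -> (-21.799,-23.799) [heading=225, draw]
FD 7: (-21.799,-23.799) -> (-26.749,-28.749) [heading=225, draw]
RT 120: heading 225 -> 105
Final: pos=(-26.749,-28.749), heading=105, 3 segment(s) drawn

Segment lengths:
  seg 1: (-2,-4) -> (-10.485,-12.485), length = 12
  seg 2: (-10.485,-12.485) -> (-21.799,-23.799), length = 16
  seg 3: (-21.799,-23.799) -> (-26.749,-28.749), length = 7
Total = 35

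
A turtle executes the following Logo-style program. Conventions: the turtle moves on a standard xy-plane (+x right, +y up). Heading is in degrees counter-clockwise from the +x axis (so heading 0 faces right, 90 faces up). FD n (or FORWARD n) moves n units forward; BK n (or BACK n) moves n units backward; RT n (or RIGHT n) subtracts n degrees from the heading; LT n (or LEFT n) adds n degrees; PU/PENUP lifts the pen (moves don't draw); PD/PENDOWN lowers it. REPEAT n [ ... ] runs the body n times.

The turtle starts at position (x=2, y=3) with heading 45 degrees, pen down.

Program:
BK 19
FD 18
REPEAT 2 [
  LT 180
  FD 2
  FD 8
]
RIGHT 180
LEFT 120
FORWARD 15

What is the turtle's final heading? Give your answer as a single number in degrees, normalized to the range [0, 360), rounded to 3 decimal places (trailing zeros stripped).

Executing turtle program step by step:
Start: pos=(2,3), heading=45, pen down
BK 19: (2,3) -> (-11.435,-10.435) [heading=45, draw]
FD 18: (-11.435,-10.435) -> (1.293,2.293) [heading=45, draw]
REPEAT 2 [
  -- iteration 1/2 --
  LT 180: heading 45 -> 225
  FD 2: (1.293,2.293) -> (-0.121,0.879) [heading=225, draw]
  FD 8: (-0.121,0.879) -> (-5.778,-4.778) [heading=225, draw]
  -- iteration 2/2 --
  LT 180: heading 225 -> 45
  FD 2: (-5.778,-4.778) -> (-4.364,-3.364) [heading=45, draw]
  FD 8: (-4.364,-3.364) -> (1.293,2.293) [heading=45, draw]
]
RT 180: heading 45 -> 225
LT 120: heading 225 -> 345
FD 15: (1.293,2.293) -> (15.782,-1.589) [heading=345, draw]
Final: pos=(15.782,-1.589), heading=345, 7 segment(s) drawn

Answer: 345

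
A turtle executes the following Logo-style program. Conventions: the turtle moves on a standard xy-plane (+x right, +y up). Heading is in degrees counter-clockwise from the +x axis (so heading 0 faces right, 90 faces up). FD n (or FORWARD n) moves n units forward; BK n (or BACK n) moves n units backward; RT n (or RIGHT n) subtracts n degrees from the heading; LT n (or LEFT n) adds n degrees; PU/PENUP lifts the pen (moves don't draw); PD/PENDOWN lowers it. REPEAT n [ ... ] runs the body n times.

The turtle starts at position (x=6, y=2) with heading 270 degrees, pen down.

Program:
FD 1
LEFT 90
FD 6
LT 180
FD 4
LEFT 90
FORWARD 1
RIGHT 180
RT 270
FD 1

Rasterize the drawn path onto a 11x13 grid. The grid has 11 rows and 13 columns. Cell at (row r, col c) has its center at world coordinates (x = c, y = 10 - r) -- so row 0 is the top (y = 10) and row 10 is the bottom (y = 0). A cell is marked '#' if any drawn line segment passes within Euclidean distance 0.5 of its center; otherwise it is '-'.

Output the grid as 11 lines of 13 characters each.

Answer: -------------
-------------
-------------
-------------
-------------
-------------
-------------
-------------
------#------
------#######
-------##----

Derivation:
Segment 0: (6,2) -> (6,1)
Segment 1: (6,1) -> (12,1)
Segment 2: (12,1) -> (8,1)
Segment 3: (8,1) -> (8,0)
Segment 4: (8,0) -> (7,0)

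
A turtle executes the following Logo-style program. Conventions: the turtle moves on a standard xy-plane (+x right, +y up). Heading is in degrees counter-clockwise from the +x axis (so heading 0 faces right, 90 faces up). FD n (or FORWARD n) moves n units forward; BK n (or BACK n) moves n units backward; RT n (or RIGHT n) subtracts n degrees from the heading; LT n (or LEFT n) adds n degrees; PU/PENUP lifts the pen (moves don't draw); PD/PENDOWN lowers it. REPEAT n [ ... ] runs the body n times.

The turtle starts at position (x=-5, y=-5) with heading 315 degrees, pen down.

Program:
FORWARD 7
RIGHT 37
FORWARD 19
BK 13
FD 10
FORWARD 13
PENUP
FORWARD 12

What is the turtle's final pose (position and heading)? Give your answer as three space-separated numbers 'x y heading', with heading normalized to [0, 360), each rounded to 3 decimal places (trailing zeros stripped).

Answer: 5.656 -50.551 278

Derivation:
Executing turtle program step by step:
Start: pos=(-5,-5), heading=315, pen down
FD 7: (-5,-5) -> (-0.05,-9.95) [heading=315, draw]
RT 37: heading 315 -> 278
FD 19: (-0.05,-9.95) -> (2.594,-28.765) [heading=278, draw]
BK 13: (2.594,-28.765) -> (0.785,-15.891) [heading=278, draw]
FD 10: (0.785,-15.891) -> (2.177,-25.794) [heading=278, draw]
FD 13: (2.177,-25.794) -> (3.986,-38.668) [heading=278, draw]
PU: pen up
FD 12: (3.986,-38.668) -> (5.656,-50.551) [heading=278, move]
Final: pos=(5.656,-50.551), heading=278, 5 segment(s) drawn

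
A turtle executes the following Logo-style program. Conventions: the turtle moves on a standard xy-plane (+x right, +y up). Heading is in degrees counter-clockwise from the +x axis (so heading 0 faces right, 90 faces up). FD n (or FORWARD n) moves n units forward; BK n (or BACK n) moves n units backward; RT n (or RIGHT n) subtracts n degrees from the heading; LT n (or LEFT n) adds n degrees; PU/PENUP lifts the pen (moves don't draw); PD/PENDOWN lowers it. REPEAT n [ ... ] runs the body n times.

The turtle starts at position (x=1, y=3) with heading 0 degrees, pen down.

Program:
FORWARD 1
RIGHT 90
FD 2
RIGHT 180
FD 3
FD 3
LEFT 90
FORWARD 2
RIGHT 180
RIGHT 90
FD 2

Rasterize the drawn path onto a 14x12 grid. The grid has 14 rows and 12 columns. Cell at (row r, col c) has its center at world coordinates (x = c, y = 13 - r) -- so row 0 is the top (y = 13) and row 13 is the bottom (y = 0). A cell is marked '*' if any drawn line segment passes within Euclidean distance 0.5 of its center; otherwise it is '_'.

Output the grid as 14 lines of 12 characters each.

Segment 0: (1,3) -> (2,3)
Segment 1: (2,3) -> (2,1)
Segment 2: (2,1) -> (2,4)
Segment 3: (2,4) -> (2,7)
Segment 4: (2,7) -> (-0,7)
Segment 5: (-0,7) -> (-0,5)

Answer: ____________
____________
____________
____________
____________
____________
***_________
*_*_________
*_*_________
__*_________
_**_________
__*_________
__*_________
____________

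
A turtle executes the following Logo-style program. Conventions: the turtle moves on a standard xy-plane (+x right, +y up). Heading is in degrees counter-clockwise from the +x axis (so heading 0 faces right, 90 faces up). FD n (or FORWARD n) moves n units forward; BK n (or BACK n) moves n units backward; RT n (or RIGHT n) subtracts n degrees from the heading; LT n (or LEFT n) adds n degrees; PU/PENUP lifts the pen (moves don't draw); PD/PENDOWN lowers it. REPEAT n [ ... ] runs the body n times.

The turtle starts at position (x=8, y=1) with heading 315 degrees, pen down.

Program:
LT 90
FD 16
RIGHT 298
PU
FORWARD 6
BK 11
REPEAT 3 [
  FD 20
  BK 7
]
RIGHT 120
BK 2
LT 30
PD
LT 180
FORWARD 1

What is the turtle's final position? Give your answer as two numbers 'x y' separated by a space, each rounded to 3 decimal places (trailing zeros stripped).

Answer: 6.468 44.986

Derivation:
Executing turtle program step by step:
Start: pos=(8,1), heading=315, pen down
LT 90: heading 315 -> 45
FD 16: (8,1) -> (19.314,12.314) [heading=45, draw]
RT 298: heading 45 -> 107
PU: pen up
FD 6: (19.314,12.314) -> (17.559,18.052) [heading=107, move]
BK 11: (17.559,18.052) -> (20.776,7.532) [heading=107, move]
REPEAT 3 [
  -- iteration 1/3 --
  FD 20: (20.776,7.532) -> (14.928,26.658) [heading=107, move]
  BK 7: (14.928,26.658) -> (16.975,19.964) [heading=107, move]
  -- iteration 2/3 --
  FD 20: (16.975,19.964) -> (11.127,39.09) [heading=107, move]
  BK 7: (11.127,39.09) -> (13.174,32.396) [heading=107, move]
  -- iteration 3/3 --
  FD 20: (13.174,32.396) -> (7.326,51.522) [heading=107, move]
  BK 7: (7.326,51.522) -> (9.373,44.828) [heading=107, move]
]
RT 120: heading 107 -> 347
BK 2: (9.373,44.828) -> (7.424,45.278) [heading=347, move]
LT 30: heading 347 -> 17
PD: pen down
LT 180: heading 17 -> 197
FD 1: (7.424,45.278) -> (6.468,44.986) [heading=197, draw]
Final: pos=(6.468,44.986), heading=197, 2 segment(s) drawn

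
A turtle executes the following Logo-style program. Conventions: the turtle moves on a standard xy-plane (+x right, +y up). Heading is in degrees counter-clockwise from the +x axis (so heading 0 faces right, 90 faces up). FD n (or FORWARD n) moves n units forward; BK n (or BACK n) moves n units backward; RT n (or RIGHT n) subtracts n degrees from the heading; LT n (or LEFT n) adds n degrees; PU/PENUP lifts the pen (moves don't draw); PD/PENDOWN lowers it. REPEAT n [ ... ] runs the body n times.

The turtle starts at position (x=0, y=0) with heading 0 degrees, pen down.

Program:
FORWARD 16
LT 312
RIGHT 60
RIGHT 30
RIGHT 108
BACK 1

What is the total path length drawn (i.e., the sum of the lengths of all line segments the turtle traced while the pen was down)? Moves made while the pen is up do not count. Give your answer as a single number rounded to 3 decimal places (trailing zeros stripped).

Answer: 17

Derivation:
Executing turtle program step by step:
Start: pos=(0,0), heading=0, pen down
FD 16: (0,0) -> (16,0) [heading=0, draw]
LT 312: heading 0 -> 312
RT 60: heading 312 -> 252
RT 30: heading 252 -> 222
RT 108: heading 222 -> 114
BK 1: (16,0) -> (16.407,-0.914) [heading=114, draw]
Final: pos=(16.407,-0.914), heading=114, 2 segment(s) drawn

Segment lengths:
  seg 1: (0,0) -> (16,0), length = 16
  seg 2: (16,0) -> (16.407,-0.914), length = 1
Total = 17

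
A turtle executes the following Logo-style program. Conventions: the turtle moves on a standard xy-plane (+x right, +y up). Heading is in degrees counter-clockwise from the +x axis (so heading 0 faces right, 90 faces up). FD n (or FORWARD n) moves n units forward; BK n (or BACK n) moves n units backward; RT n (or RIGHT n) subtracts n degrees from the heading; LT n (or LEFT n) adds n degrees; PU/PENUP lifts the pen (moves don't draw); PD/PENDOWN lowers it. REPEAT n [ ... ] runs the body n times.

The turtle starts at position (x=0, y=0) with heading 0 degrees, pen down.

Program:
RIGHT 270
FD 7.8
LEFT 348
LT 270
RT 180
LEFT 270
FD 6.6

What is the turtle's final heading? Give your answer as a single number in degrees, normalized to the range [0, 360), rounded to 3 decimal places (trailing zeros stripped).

Answer: 78

Derivation:
Executing turtle program step by step:
Start: pos=(0,0), heading=0, pen down
RT 270: heading 0 -> 90
FD 7.8: (0,0) -> (0,7.8) [heading=90, draw]
LT 348: heading 90 -> 78
LT 270: heading 78 -> 348
RT 180: heading 348 -> 168
LT 270: heading 168 -> 78
FD 6.6: (0,7.8) -> (1.372,14.256) [heading=78, draw]
Final: pos=(1.372,14.256), heading=78, 2 segment(s) drawn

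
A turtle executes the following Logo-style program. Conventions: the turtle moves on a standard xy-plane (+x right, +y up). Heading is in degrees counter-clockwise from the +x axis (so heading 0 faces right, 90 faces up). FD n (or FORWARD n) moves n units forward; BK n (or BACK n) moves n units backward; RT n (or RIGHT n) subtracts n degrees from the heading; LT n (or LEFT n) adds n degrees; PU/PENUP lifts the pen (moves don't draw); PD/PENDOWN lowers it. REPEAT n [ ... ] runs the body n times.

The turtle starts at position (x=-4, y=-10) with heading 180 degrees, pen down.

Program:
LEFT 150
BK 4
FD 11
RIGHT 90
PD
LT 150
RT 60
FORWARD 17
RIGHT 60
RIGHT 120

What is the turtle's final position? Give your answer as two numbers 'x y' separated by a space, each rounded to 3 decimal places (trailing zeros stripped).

Answer: 16.785 -22

Derivation:
Executing turtle program step by step:
Start: pos=(-4,-10), heading=180, pen down
LT 150: heading 180 -> 330
BK 4: (-4,-10) -> (-7.464,-8) [heading=330, draw]
FD 11: (-7.464,-8) -> (2.062,-13.5) [heading=330, draw]
RT 90: heading 330 -> 240
PD: pen down
LT 150: heading 240 -> 30
RT 60: heading 30 -> 330
FD 17: (2.062,-13.5) -> (16.785,-22) [heading=330, draw]
RT 60: heading 330 -> 270
RT 120: heading 270 -> 150
Final: pos=(16.785,-22), heading=150, 3 segment(s) drawn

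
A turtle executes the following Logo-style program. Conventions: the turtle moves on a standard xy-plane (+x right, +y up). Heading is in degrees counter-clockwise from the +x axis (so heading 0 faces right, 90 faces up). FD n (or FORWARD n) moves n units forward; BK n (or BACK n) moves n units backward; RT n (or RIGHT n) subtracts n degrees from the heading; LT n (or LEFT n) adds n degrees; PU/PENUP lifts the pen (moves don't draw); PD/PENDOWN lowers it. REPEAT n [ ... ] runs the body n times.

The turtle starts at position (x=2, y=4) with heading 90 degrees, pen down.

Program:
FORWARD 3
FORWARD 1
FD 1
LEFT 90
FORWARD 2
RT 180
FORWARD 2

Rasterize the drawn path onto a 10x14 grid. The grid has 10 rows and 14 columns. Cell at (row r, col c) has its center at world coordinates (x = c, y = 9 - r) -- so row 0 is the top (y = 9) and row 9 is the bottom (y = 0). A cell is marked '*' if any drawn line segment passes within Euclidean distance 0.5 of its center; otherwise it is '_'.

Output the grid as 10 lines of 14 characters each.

Answer: ***___________
__*___________
__*___________
__*___________
__*___________
__*___________
______________
______________
______________
______________

Derivation:
Segment 0: (2,4) -> (2,7)
Segment 1: (2,7) -> (2,8)
Segment 2: (2,8) -> (2,9)
Segment 3: (2,9) -> (0,9)
Segment 4: (0,9) -> (2,9)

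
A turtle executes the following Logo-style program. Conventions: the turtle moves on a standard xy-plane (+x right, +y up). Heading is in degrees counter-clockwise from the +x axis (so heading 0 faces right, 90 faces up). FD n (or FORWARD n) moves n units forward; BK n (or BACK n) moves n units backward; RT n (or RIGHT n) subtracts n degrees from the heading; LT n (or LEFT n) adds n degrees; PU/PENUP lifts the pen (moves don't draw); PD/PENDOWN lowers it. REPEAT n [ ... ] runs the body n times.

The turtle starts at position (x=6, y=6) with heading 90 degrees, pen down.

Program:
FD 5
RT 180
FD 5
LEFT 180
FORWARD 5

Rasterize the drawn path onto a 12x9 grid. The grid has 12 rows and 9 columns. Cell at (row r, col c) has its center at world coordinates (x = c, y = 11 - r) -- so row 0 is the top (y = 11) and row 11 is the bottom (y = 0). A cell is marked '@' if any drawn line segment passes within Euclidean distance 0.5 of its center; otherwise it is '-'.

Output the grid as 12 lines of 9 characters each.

Answer: ------@--
------@--
------@--
------@--
------@--
------@--
---------
---------
---------
---------
---------
---------

Derivation:
Segment 0: (6,6) -> (6,11)
Segment 1: (6,11) -> (6,6)
Segment 2: (6,6) -> (6,11)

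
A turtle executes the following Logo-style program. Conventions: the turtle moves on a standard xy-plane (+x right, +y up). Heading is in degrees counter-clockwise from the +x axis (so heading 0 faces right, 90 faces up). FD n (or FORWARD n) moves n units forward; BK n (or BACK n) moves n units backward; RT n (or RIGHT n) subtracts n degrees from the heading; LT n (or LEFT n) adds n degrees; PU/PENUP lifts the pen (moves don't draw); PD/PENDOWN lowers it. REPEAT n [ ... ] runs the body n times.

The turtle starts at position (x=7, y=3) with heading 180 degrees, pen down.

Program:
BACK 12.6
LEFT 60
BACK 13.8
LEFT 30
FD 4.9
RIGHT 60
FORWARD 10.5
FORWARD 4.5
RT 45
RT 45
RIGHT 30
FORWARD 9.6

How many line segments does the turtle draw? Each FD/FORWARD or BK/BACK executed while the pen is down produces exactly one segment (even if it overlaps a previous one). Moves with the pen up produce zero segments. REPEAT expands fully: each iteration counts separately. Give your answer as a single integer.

Answer: 6

Derivation:
Executing turtle program step by step:
Start: pos=(7,3), heading=180, pen down
BK 12.6: (7,3) -> (19.6,3) [heading=180, draw]
LT 60: heading 180 -> 240
BK 13.8: (19.6,3) -> (26.5,14.951) [heading=240, draw]
LT 30: heading 240 -> 270
FD 4.9: (26.5,14.951) -> (26.5,10.051) [heading=270, draw]
RT 60: heading 270 -> 210
FD 10.5: (26.5,10.051) -> (17.407,4.801) [heading=210, draw]
FD 4.5: (17.407,4.801) -> (13.51,2.551) [heading=210, draw]
RT 45: heading 210 -> 165
RT 45: heading 165 -> 120
RT 30: heading 120 -> 90
FD 9.6: (13.51,2.551) -> (13.51,12.151) [heading=90, draw]
Final: pos=(13.51,12.151), heading=90, 6 segment(s) drawn
Segments drawn: 6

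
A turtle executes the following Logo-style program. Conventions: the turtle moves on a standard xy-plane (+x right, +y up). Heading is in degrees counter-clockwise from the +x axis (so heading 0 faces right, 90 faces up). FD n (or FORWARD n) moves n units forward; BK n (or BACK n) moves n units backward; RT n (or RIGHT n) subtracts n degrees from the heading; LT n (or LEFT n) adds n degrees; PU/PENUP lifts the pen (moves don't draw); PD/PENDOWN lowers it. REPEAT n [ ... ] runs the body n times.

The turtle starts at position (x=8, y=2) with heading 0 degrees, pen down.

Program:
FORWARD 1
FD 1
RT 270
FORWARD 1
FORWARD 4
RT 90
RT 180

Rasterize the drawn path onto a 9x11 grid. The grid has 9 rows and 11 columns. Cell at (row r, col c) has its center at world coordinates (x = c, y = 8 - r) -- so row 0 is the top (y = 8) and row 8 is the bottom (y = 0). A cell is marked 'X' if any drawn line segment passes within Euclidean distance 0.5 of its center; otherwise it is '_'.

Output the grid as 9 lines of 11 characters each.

Segment 0: (8,2) -> (9,2)
Segment 1: (9,2) -> (10,2)
Segment 2: (10,2) -> (10,3)
Segment 3: (10,3) -> (10,7)

Answer: ___________
__________X
__________X
__________X
__________X
__________X
________XXX
___________
___________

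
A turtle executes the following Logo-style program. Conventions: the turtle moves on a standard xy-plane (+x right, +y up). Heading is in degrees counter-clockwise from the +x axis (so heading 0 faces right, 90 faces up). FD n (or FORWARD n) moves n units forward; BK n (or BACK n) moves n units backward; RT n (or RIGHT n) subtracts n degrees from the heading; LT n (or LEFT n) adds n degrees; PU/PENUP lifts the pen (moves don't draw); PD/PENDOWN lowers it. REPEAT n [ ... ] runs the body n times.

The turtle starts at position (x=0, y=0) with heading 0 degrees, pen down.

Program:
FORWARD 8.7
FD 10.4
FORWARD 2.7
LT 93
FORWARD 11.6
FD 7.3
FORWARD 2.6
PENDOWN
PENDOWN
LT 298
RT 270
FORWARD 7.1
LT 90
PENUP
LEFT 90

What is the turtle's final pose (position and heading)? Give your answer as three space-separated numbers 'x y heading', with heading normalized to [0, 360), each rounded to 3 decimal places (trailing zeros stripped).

Executing turtle program step by step:
Start: pos=(0,0), heading=0, pen down
FD 8.7: (0,0) -> (8.7,0) [heading=0, draw]
FD 10.4: (8.7,0) -> (19.1,0) [heading=0, draw]
FD 2.7: (19.1,0) -> (21.8,0) [heading=0, draw]
LT 93: heading 0 -> 93
FD 11.6: (21.8,0) -> (21.193,11.584) [heading=93, draw]
FD 7.3: (21.193,11.584) -> (20.811,18.874) [heading=93, draw]
FD 2.6: (20.811,18.874) -> (20.675,21.471) [heading=93, draw]
PD: pen down
PD: pen down
LT 298: heading 93 -> 31
RT 270: heading 31 -> 121
FD 7.1: (20.675,21.471) -> (17.018,27.556) [heading=121, draw]
LT 90: heading 121 -> 211
PU: pen up
LT 90: heading 211 -> 301
Final: pos=(17.018,27.556), heading=301, 7 segment(s) drawn

Answer: 17.018 27.556 301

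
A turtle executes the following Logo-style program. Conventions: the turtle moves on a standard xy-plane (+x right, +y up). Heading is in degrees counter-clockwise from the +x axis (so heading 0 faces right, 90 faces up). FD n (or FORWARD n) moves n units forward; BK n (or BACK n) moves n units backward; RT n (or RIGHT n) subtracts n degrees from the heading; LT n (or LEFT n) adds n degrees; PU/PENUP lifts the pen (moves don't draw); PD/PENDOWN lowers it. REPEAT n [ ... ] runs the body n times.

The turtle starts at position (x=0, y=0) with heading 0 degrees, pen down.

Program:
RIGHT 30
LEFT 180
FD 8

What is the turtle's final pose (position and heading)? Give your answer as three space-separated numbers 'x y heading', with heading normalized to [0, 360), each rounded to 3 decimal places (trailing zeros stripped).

Executing turtle program step by step:
Start: pos=(0,0), heading=0, pen down
RT 30: heading 0 -> 330
LT 180: heading 330 -> 150
FD 8: (0,0) -> (-6.928,4) [heading=150, draw]
Final: pos=(-6.928,4), heading=150, 1 segment(s) drawn

Answer: -6.928 4 150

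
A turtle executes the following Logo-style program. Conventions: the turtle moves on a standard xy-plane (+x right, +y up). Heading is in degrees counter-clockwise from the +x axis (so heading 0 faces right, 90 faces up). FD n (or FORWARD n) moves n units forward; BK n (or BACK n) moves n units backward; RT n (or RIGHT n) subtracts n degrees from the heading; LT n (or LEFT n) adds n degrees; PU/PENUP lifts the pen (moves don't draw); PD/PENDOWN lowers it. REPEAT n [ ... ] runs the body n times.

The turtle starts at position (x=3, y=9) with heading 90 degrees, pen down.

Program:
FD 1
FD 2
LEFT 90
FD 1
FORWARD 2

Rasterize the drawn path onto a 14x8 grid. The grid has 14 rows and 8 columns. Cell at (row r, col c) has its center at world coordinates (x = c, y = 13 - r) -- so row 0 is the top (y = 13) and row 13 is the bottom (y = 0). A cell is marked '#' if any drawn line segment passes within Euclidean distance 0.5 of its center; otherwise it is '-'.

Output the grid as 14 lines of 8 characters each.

Segment 0: (3,9) -> (3,10)
Segment 1: (3,10) -> (3,12)
Segment 2: (3,12) -> (2,12)
Segment 3: (2,12) -> (0,12)

Answer: --------
####----
---#----
---#----
---#----
--------
--------
--------
--------
--------
--------
--------
--------
--------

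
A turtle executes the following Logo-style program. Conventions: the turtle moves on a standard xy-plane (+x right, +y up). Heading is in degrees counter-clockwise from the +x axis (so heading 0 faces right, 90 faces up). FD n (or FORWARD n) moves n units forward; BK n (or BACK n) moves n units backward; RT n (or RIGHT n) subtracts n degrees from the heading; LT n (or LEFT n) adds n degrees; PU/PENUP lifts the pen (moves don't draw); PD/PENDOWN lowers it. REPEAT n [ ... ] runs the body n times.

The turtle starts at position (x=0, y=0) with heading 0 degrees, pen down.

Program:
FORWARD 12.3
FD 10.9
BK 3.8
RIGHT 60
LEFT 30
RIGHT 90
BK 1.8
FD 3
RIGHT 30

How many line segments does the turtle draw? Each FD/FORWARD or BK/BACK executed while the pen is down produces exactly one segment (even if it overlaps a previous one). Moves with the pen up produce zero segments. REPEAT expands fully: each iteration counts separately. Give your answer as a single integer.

Executing turtle program step by step:
Start: pos=(0,0), heading=0, pen down
FD 12.3: (0,0) -> (12.3,0) [heading=0, draw]
FD 10.9: (12.3,0) -> (23.2,0) [heading=0, draw]
BK 3.8: (23.2,0) -> (19.4,0) [heading=0, draw]
RT 60: heading 0 -> 300
LT 30: heading 300 -> 330
RT 90: heading 330 -> 240
BK 1.8: (19.4,0) -> (20.3,1.559) [heading=240, draw]
FD 3: (20.3,1.559) -> (18.8,-1.039) [heading=240, draw]
RT 30: heading 240 -> 210
Final: pos=(18.8,-1.039), heading=210, 5 segment(s) drawn
Segments drawn: 5

Answer: 5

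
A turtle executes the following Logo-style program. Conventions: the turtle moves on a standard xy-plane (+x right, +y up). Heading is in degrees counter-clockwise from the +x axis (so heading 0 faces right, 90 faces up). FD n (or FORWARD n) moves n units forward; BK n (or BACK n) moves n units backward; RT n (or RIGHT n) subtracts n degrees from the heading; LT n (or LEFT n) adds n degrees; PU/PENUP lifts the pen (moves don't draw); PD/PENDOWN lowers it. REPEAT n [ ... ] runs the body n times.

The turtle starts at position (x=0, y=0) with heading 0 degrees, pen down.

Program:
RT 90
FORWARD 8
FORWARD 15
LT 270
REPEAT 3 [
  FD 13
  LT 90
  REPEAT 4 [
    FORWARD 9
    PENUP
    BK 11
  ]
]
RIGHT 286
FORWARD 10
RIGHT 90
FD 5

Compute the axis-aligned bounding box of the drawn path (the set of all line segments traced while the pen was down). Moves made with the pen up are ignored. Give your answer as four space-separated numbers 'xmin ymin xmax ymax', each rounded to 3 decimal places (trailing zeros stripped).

Answer: -13 -32 0 0

Derivation:
Executing turtle program step by step:
Start: pos=(0,0), heading=0, pen down
RT 90: heading 0 -> 270
FD 8: (0,0) -> (0,-8) [heading=270, draw]
FD 15: (0,-8) -> (0,-23) [heading=270, draw]
LT 270: heading 270 -> 180
REPEAT 3 [
  -- iteration 1/3 --
  FD 13: (0,-23) -> (-13,-23) [heading=180, draw]
  LT 90: heading 180 -> 270
  REPEAT 4 [
    -- iteration 1/4 --
    FD 9: (-13,-23) -> (-13,-32) [heading=270, draw]
    PU: pen up
    BK 11: (-13,-32) -> (-13,-21) [heading=270, move]
    -- iteration 2/4 --
    FD 9: (-13,-21) -> (-13,-30) [heading=270, move]
    PU: pen up
    BK 11: (-13,-30) -> (-13,-19) [heading=270, move]
    -- iteration 3/4 --
    FD 9: (-13,-19) -> (-13,-28) [heading=270, move]
    PU: pen up
    BK 11: (-13,-28) -> (-13,-17) [heading=270, move]
    -- iteration 4/4 --
    FD 9: (-13,-17) -> (-13,-26) [heading=270, move]
    PU: pen up
    BK 11: (-13,-26) -> (-13,-15) [heading=270, move]
  ]
  -- iteration 2/3 --
  FD 13: (-13,-15) -> (-13,-28) [heading=270, move]
  LT 90: heading 270 -> 0
  REPEAT 4 [
    -- iteration 1/4 --
    FD 9: (-13,-28) -> (-4,-28) [heading=0, move]
    PU: pen up
    BK 11: (-4,-28) -> (-15,-28) [heading=0, move]
    -- iteration 2/4 --
    FD 9: (-15,-28) -> (-6,-28) [heading=0, move]
    PU: pen up
    BK 11: (-6,-28) -> (-17,-28) [heading=0, move]
    -- iteration 3/4 --
    FD 9: (-17,-28) -> (-8,-28) [heading=0, move]
    PU: pen up
    BK 11: (-8,-28) -> (-19,-28) [heading=0, move]
    -- iteration 4/4 --
    FD 9: (-19,-28) -> (-10,-28) [heading=0, move]
    PU: pen up
    BK 11: (-10,-28) -> (-21,-28) [heading=0, move]
  ]
  -- iteration 3/3 --
  FD 13: (-21,-28) -> (-8,-28) [heading=0, move]
  LT 90: heading 0 -> 90
  REPEAT 4 [
    -- iteration 1/4 --
    FD 9: (-8,-28) -> (-8,-19) [heading=90, move]
    PU: pen up
    BK 11: (-8,-19) -> (-8,-30) [heading=90, move]
    -- iteration 2/4 --
    FD 9: (-8,-30) -> (-8,-21) [heading=90, move]
    PU: pen up
    BK 11: (-8,-21) -> (-8,-32) [heading=90, move]
    -- iteration 3/4 --
    FD 9: (-8,-32) -> (-8,-23) [heading=90, move]
    PU: pen up
    BK 11: (-8,-23) -> (-8,-34) [heading=90, move]
    -- iteration 4/4 --
    FD 9: (-8,-34) -> (-8,-25) [heading=90, move]
    PU: pen up
    BK 11: (-8,-25) -> (-8,-36) [heading=90, move]
  ]
]
RT 286: heading 90 -> 164
FD 10: (-8,-36) -> (-17.613,-33.244) [heading=164, move]
RT 90: heading 164 -> 74
FD 5: (-17.613,-33.244) -> (-16.234,-28.437) [heading=74, move]
Final: pos=(-16.234,-28.437), heading=74, 4 segment(s) drawn

Segment endpoints: x in {-13, -13, 0, 0, 0}, y in {-32, -23, -8, 0}
xmin=-13, ymin=-32, xmax=0, ymax=0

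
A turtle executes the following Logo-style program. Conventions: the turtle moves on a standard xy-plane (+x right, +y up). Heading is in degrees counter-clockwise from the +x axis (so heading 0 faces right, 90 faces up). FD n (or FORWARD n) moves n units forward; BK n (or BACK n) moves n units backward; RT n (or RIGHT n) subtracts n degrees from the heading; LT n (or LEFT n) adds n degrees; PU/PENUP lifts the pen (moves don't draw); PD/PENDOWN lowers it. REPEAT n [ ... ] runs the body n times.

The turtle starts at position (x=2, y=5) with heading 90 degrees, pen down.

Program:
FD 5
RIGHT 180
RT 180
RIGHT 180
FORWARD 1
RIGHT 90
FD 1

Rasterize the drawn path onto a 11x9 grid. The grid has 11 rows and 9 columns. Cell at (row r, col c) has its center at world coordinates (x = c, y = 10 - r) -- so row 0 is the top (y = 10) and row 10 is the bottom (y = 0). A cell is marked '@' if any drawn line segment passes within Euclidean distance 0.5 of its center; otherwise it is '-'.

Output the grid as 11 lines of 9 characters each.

Answer: --@------
-@@------
--@------
--@------
--@------
--@------
---------
---------
---------
---------
---------

Derivation:
Segment 0: (2,5) -> (2,10)
Segment 1: (2,10) -> (2,9)
Segment 2: (2,9) -> (1,9)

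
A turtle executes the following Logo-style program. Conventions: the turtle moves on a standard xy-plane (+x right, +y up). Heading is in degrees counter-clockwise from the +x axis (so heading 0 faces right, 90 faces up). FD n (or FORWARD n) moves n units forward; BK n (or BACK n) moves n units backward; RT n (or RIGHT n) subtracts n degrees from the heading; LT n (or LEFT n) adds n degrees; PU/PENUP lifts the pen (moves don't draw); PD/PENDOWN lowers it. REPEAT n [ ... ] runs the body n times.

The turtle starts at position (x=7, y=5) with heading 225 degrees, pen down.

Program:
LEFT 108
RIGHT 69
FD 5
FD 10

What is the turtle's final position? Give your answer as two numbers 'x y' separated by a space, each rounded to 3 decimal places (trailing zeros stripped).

Answer: 5.432 -9.918

Derivation:
Executing turtle program step by step:
Start: pos=(7,5), heading=225, pen down
LT 108: heading 225 -> 333
RT 69: heading 333 -> 264
FD 5: (7,5) -> (6.477,0.027) [heading=264, draw]
FD 10: (6.477,0.027) -> (5.432,-9.918) [heading=264, draw]
Final: pos=(5.432,-9.918), heading=264, 2 segment(s) drawn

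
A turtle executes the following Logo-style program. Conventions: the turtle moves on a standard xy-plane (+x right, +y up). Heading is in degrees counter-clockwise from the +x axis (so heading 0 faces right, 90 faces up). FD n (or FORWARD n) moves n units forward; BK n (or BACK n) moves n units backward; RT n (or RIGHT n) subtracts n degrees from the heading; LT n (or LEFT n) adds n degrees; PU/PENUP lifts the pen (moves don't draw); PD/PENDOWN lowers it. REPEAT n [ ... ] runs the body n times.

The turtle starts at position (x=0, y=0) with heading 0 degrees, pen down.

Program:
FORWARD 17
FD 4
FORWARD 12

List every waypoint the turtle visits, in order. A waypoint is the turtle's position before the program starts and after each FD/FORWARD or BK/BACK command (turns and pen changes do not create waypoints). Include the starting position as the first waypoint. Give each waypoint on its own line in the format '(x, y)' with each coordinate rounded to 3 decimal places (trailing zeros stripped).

Answer: (0, 0)
(17, 0)
(21, 0)
(33, 0)

Derivation:
Executing turtle program step by step:
Start: pos=(0,0), heading=0, pen down
FD 17: (0,0) -> (17,0) [heading=0, draw]
FD 4: (17,0) -> (21,0) [heading=0, draw]
FD 12: (21,0) -> (33,0) [heading=0, draw]
Final: pos=(33,0), heading=0, 3 segment(s) drawn
Waypoints (4 total):
(0, 0)
(17, 0)
(21, 0)
(33, 0)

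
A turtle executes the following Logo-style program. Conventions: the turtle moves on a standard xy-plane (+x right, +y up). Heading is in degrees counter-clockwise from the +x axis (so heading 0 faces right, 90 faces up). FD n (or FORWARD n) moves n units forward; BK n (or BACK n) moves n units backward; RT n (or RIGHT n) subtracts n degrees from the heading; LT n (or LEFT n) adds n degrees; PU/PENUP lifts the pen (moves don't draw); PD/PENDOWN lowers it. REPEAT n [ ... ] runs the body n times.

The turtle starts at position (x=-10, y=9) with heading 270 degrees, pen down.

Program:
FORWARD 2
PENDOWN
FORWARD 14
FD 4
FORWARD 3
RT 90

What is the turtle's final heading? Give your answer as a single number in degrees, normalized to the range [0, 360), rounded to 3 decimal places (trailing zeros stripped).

Executing turtle program step by step:
Start: pos=(-10,9), heading=270, pen down
FD 2: (-10,9) -> (-10,7) [heading=270, draw]
PD: pen down
FD 14: (-10,7) -> (-10,-7) [heading=270, draw]
FD 4: (-10,-7) -> (-10,-11) [heading=270, draw]
FD 3: (-10,-11) -> (-10,-14) [heading=270, draw]
RT 90: heading 270 -> 180
Final: pos=(-10,-14), heading=180, 4 segment(s) drawn

Answer: 180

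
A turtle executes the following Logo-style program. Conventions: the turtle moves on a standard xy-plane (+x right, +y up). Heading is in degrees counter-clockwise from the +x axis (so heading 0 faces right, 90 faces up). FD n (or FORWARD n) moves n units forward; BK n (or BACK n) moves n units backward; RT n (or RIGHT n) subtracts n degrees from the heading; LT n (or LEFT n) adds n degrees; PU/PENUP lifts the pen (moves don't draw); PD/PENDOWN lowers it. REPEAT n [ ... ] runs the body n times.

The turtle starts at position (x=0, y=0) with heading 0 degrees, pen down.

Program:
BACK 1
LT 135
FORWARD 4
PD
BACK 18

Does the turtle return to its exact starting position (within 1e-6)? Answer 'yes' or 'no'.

Executing turtle program step by step:
Start: pos=(0,0), heading=0, pen down
BK 1: (0,0) -> (-1,0) [heading=0, draw]
LT 135: heading 0 -> 135
FD 4: (-1,0) -> (-3.828,2.828) [heading=135, draw]
PD: pen down
BK 18: (-3.828,2.828) -> (8.899,-9.899) [heading=135, draw]
Final: pos=(8.899,-9.899), heading=135, 3 segment(s) drawn

Start position: (0, 0)
Final position: (8.899, -9.899)
Distance = 13.312; >= 1e-6 -> NOT closed

Answer: no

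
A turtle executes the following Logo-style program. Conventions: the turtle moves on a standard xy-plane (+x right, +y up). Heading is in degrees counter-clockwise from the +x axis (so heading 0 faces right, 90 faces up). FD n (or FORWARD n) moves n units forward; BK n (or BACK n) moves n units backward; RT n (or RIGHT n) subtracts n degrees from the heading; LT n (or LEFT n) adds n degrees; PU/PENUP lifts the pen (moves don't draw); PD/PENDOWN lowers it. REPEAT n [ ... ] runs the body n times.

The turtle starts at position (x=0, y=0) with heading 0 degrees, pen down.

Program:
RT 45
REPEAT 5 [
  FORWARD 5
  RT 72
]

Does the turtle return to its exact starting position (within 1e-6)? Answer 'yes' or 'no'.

Executing turtle program step by step:
Start: pos=(0,0), heading=0, pen down
RT 45: heading 0 -> 315
REPEAT 5 [
  -- iteration 1/5 --
  FD 5: (0,0) -> (3.536,-3.536) [heading=315, draw]
  RT 72: heading 315 -> 243
  -- iteration 2/5 --
  FD 5: (3.536,-3.536) -> (1.266,-7.991) [heading=243, draw]
  RT 72: heading 243 -> 171
  -- iteration 3/5 --
  FD 5: (1.266,-7.991) -> (-3.673,-7.208) [heading=171, draw]
  RT 72: heading 171 -> 99
  -- iteration 4/5 --
  FD 5: (-3.673,-7.208) -> (-4.455,-2.27) [heading=99, draw]
  RT 72: heading 99 -> 27
  -- iteration 5/5 --
  FD 5: (-4.455,-2.27) -> (0,0) [heading=27, draw]
  RT 72: heading 27 -> 315
]
Final: pos=(0,0), heading=315, 5 segment(s) drawn

Start position: (0, 0)
Final position: (0, 0)
Distance = 0; < 1e-6 -> CLOSED

Answer: yes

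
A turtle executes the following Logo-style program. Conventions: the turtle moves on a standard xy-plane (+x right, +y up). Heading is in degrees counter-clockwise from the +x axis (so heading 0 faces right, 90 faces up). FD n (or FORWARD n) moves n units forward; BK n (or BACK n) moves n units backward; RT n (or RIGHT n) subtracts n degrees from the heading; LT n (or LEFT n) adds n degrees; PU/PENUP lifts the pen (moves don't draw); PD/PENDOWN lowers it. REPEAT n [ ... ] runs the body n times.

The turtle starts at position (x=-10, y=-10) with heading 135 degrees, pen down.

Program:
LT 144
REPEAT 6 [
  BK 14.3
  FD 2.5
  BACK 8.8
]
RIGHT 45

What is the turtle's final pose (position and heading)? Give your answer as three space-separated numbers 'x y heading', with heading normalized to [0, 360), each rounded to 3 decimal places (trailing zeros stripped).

Executing turtle program step by step:
Start: pos=(-10,-10), heading=135, pen down
LT 144: heading 135 -> 279
REPEAT 6 [
  -- iteration 1/6 --
  BK 14.3: (-10,-10) -> (-12.237,4.124) [heading=279, draw]
  FD 2.5: (-12.237,4.124) -> (-11.846,1.655) [heading=279, draw]
  BK 8.8: (-11.846,1.655) -> (-13.223,10.346) [heading=279, draw]
  -- iteration 2/6 --
  BK 14.3: (-13.223,10.346) -> (-15.46,24.47) [heading=279, draw]
  FD 2.5: (-15.46,24.47) -> (-15.068,22.001) [heading=279, draw]
  BK 8.8: (-15.068,22.001) -> (-16.445,30.693) [heading=279, draw]
  -- iteration 3/6 --
  BK 14.3: (-16.445,30.693) -> (-18.682,44.817) [heading=279, draw]
  FD 2.5: (-18.682,44.817) -> (-18.291,42.347) [heading=279, draw]
  BK 8.8: (-18.291,42.347) -> (-19.668,51.039) [heading=279, draw]
  -- iteration 4/6 --
  BK 14.3: (-19.668,51.039) -> (-21.905,65.163) [heading=279, draw]
  FD 2.5: (-21.905,65.163) -> (-21.514,62.694) [heading=279, draw]
  BK 8.8: (-21.514,62.694) -> (-22.89,71.386) [heading=279, draw]
  -- iteration 5/6 --
  BK 14.3: (-22.89,71.386) -> (-25.127,85.509) [heading=279, draw]
  FD 2.5: (-25.127,85.509) -> (-24.736,83.04) [heading=279, draw]
  BK 8.8: (-24.736,83.04) -> (-26.113,91.732) [heading=279, draw]
  -- iteration 6/6 --
  BK 14.3: (-26.113,91.732) -> (-28.35,105.856) [heading=279, draw]
  FD 2.5: (-28.35,105.856) -> (-27.959,103.387) [heading=279, draw]
  BK 8.8: (-27.959,103.387) -> (-29.335,112.078) [heading=279, draw]
]
RT 45: heading 279 -> 234
Final: pos=(-29.335,112.078), heading=234, 18 segment(s) drawn

Answer: -29.335 112.078 234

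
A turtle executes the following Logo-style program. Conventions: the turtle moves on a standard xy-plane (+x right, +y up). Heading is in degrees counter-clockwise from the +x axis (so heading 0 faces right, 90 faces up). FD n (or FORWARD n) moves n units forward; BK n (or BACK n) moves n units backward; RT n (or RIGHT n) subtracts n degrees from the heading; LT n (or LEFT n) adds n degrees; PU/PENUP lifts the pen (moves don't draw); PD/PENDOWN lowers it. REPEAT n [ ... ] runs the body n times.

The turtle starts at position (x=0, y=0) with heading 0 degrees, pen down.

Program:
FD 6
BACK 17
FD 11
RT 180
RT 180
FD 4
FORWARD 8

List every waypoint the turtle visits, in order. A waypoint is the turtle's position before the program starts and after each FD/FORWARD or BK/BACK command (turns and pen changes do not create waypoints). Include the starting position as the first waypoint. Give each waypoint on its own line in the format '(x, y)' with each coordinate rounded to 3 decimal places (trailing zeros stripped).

Executing turtle program step by step:
Start: pos=(0,0), heading=0, pen down
FD 6: (0,0) -> (6,0) [heading=0, draw]
BK 17: (6,0) -> (-11,0) [heading=0, draw]
FD 11: (-11,0) -> (0,0) [heading=0, draw]
RT 180: heading 0 -> 180
RT 180: heading 180 -> 0
FD 4: (0,0) -> (4,0) [heading=0, draw]
FD 8: (4,0) -> (12,0) [heading=0, draw]
Final: pos=(12,0), heading=0, 5 segment(s) drawn
Waypoints (6 total):
(0, 0)
(6, 0)
(-11, 0)
(0, 0)
(4, 0)
(12, 0)

Answer: (0, 0)
(6, 0)
(-11, 0)
(0, 0)
(4, 0)
(12, 0)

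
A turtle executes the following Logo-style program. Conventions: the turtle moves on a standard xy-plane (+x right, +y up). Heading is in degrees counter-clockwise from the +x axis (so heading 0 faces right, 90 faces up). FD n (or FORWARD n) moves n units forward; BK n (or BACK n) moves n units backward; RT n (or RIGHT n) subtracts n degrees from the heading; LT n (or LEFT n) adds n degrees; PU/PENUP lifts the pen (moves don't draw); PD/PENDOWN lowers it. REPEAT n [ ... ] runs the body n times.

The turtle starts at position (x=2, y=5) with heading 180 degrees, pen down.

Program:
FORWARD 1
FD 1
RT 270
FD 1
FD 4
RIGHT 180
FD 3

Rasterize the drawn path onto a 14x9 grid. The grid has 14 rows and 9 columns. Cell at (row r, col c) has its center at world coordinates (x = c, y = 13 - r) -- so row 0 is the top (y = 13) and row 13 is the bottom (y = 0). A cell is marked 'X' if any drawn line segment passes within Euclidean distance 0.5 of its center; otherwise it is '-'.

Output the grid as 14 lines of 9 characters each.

Answer: ---------
---------
---------
---------
---------
---------
---------
---------
XXX------
X--------
X--------
X--------
X--------
X--------

Derivation:
Segment 0: (2,5) -> (1,5)
Segment 1: (1,5) -> (0,5)
Segment 2: (0,5) -> (0,4)
Segment 3: (0,4) -> (0,0)
Segment 4: (0,0) -> (-0,3)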